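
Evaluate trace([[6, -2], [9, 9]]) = 15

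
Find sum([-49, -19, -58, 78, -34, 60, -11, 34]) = (-49) + (-19) + (-58) + 78 + (-34) + 60 + (-11) + 34
= 1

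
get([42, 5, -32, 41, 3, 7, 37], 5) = 7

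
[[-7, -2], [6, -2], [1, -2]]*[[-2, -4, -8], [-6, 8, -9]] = [[26, 12, 74], [0, -40, -30], [10, -20, 10]]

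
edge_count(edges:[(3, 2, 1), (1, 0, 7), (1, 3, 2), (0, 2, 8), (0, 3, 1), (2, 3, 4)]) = 6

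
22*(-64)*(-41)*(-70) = -4040960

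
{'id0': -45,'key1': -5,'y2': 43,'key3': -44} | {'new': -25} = {'id0': -45, 'key1': -5, 'y2': 43, 'key3': -44, 'new': -25}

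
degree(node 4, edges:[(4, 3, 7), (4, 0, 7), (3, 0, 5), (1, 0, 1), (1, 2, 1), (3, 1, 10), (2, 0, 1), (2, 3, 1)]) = incident: (4,3), (4,0)
= 2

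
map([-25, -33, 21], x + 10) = [-15, -23, 31]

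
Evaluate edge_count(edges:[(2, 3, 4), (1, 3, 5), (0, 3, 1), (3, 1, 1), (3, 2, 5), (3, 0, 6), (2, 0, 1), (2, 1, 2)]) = 8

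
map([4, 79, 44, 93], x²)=(4)²=16, (79)²=6241, (44)²=1936, (93)²=8649
= [16, 6241, 1936, 8649]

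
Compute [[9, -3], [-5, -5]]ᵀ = [[9, -5], [-3, -5]]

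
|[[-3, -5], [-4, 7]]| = -41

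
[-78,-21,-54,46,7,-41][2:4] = [-54, 46]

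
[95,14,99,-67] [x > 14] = [95, 99]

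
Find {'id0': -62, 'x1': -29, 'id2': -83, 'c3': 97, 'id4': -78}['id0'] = -62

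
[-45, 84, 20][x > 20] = [84]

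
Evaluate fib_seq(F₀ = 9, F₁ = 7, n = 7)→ F_2 = F_1 + F_0 = 16
F_3 = F_2 + F_1 = 23
F_4 = F_3 + F_2 = 39
...
= [9, 7, 16, 23, 39, 62, 101]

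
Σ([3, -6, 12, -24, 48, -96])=-63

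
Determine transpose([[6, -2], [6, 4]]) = [[6, 6], [-2, 4]]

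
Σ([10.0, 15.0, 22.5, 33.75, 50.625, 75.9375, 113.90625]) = 321.71875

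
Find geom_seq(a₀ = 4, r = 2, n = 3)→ [4, 8, 16]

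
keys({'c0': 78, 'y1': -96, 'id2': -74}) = ['c0', 'y1', 'id2']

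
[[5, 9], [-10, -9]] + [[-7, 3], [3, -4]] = [[-2, 12], [-7, -13]]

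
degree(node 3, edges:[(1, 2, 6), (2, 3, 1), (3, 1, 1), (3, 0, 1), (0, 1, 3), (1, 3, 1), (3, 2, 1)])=incident: (2,3), (3,1), (3,0), (1,3), (3,2)
= 5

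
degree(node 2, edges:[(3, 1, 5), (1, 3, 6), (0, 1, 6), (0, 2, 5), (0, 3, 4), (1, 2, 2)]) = 2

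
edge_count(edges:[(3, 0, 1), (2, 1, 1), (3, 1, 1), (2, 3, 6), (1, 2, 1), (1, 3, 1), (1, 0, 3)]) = 7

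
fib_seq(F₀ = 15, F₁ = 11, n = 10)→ F_2 = F_1 + F_0 = 26
F_3 = F_2 + F_1 = 37
F_4 = F_3 + F_2 = 63
...
= [15, 11, 26, 37, 63, 100, 163, 263, 426, 689]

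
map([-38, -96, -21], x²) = [1444, 9216, 441]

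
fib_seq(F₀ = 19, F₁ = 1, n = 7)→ [19, 1, 20, 21, 41, 62, 103]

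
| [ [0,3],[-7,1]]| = 21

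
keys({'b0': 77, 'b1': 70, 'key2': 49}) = ['b0', 'b1', 'key2']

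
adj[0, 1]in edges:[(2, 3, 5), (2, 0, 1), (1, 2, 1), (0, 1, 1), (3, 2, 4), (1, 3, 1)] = 1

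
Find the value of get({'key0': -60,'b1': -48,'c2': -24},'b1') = -48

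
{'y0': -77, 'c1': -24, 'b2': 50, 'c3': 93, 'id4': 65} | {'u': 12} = {'y0': -77, 'c1': -24, 'b2': 50, 'c3': 93, 'id4': 65, 'u': 12}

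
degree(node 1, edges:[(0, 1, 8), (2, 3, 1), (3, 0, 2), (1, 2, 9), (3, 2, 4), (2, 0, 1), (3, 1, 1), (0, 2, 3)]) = 3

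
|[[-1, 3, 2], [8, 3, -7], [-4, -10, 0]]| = 18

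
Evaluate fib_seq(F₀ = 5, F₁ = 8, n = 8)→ [5, 8, 13, 21, 34, 55, 89, 144]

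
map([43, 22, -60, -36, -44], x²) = (43)²=1849, (22)²=484, (-60)²=3600, (-36)²=1296, (-44)²=1936
= [1849, 484, 3600, 1296, 1936]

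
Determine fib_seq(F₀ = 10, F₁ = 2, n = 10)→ F_2 = F_1 + F_0 = 12
F_3 = F_2 + F_1 = 14
F_4 = F_3 + F_2 = 26
...
= [10, 2, 12, 14, 26, 40, 66, 106, 172, 278]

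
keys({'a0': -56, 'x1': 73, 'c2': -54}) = ['a0', 'x1', 'c2']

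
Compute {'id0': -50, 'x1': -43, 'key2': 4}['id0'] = -50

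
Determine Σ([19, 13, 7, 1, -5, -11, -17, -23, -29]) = -45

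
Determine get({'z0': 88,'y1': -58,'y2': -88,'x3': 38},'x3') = 38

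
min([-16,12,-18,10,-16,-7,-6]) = -18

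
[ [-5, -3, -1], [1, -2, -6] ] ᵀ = [[-5, 1], [-3, -2], [-1, -6]]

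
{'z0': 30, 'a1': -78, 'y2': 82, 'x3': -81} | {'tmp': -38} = {'z0': 30, 'a1': -78, 'y2': 82, 'x3': -81, 'tmp': -38}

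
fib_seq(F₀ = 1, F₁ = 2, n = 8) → F_2 = F_1 + F_0 = 3
F_3 = F_2 + F_1 = 5
F_4 = F_3 + F_2 = 8
...
= [1, 2, 3, 5, 8, 13, 21, 34]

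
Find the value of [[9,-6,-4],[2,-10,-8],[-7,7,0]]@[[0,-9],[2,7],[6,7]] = [[-36, -151], [-68, -144], [14, 112]]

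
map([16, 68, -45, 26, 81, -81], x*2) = [32, 136, -90, 52, 162, -162]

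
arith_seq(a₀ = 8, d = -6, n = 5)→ a_0 = 8 + 0*-6 = 8
a_1 = 8 + 1*-6 = 2
a_2 = 8 + 2*-6 = -4
...
= [8, 2, -4, -10, -16]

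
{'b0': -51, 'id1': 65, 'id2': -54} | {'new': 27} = {'b0': -51, 'id1': 65, 'id2': -54, 'new': 27}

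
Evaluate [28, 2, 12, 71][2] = 12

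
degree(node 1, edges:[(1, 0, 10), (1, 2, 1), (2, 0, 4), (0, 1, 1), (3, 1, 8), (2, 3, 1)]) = 4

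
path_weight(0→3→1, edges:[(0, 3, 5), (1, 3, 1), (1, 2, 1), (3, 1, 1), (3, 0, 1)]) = w(0→3)=5 + w(3→1)=1
= 6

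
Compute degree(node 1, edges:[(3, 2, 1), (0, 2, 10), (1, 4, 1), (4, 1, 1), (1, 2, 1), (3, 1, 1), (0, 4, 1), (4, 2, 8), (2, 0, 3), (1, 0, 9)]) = incident: (1,4), (4,1), (1,2), (3,1), (1,0)
= 5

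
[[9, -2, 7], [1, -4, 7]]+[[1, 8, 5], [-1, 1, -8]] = [[10, 6, 12], [0, -3, -1]]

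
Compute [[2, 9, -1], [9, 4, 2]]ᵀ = [[2, 9], [9, 4], [-1, 2]]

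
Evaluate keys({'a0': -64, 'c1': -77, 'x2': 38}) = ['a0', 'c1', 'x2']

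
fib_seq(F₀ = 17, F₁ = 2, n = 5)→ F_2 = F_1 + F_0 = 19
F_3 = F_2 + F_1 = 21
F_4 = F_3 + F_2 = 40
= [17, 2, 19, 21, 40]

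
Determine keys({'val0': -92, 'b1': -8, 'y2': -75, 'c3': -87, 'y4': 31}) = ['val0', 'b1', 'y2', 'c3', 'y4']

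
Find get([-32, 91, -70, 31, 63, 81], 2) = -70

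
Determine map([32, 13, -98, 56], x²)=[1024, 169, 9604, 3136]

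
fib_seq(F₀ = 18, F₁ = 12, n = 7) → F_2 = F_1 + F_0 = 30
F_3 = F_2 + F_1 = 42
F_4 = F_3 + F_2 = 72
...
= [18, 12, 30, 42, 72, 114, 186]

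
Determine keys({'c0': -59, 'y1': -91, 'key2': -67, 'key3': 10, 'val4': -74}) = ['c0', 'y1', 'key2', 'key3', 'val4']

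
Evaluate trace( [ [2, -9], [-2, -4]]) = diagonal: 2 + (-4)
= -2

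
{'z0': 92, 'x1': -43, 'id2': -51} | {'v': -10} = {'z0': 92, 'x1': -43, 'id2': -51, 'v': -10}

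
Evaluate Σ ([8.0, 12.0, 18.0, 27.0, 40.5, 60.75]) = 8.0 + 12.0 + 18.0 + 27.0 + 40.5 + 60.75
= 166.25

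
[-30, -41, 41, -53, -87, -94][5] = -94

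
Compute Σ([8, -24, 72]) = 8 + -24 + 72
= 56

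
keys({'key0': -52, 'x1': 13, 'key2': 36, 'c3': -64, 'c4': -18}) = ['key0', 'x1', 'key2', 'c3', 'c4']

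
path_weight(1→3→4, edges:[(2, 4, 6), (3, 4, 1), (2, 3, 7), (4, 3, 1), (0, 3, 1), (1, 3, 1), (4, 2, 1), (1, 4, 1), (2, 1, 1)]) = w(1→3)=1 + w(3→4)=1
= 2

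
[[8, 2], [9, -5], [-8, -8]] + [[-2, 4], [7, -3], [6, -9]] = [[6, 6], [16, -8], [-2, -17]]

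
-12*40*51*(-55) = 1346400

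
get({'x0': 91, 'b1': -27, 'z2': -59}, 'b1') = -27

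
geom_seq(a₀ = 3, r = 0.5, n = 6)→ [3.0, 1.5, 0.75, 0.375, 0.1875, 0.09375]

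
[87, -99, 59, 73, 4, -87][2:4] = [59, 73]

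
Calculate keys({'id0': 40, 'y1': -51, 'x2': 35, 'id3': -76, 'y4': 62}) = ['id0', 'y1', 'x2', 'id3', 'y4']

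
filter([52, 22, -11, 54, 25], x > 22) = [52, 54, 25]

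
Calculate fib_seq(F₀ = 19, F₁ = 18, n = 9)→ [19, 18, 37, 55, 92, 147, 239, 386, 625]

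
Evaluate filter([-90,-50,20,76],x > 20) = [76]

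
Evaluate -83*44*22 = -80344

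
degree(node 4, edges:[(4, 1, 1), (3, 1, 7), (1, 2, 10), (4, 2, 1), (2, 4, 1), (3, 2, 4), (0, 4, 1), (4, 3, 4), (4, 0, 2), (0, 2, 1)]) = 6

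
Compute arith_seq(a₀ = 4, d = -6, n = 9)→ a_0 = 4 + 0*-6 = 4
a_1 = 4 + 1*-6 = -2
a_2 = 4 + 2*-6 = -8
...
= [4, -2, -8, -14, -20, -26, -32, -38, -44]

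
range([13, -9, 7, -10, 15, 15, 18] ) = 28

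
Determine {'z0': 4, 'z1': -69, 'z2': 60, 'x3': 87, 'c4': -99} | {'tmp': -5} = {'z0': 4, 'z1': -69, 'z2': 60, 'x3': 87, 'c4': -99, 'tmp': -5}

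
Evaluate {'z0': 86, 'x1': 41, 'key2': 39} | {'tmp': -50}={'z0': 86, 'x1': 41, 'key2': 39, 'tmp': -50}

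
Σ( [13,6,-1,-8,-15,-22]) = 13 + 6 + (-1) + (-8) + (-15) + (-22)
= -27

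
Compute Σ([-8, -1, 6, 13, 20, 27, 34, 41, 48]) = 180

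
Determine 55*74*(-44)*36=-6446880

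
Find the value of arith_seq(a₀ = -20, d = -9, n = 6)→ a_0 = -20 + 0*-9 = -20
a_1 = -20 + 1*-9 = -29
a_2 = -20 + 2*-9 = -38
...
= [-20, -29, -38, -47, -56, -65]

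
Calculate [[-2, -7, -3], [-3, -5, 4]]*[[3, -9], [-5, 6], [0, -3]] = C[0][0] = (-2)*(3) + (-7)*(-5) + (-3)*(0) = 29
C[0][1] = (-2)*(-9) + (-7)*(6) + (-3)*(-3) = -15
C[1][0] = (-3)*(3) + (-5)*(-5) + (4)*(0) = 16
C[1][1] = (-3)*(-9) + (-5)*(6) + (4)*(-3) = -15
= [[29, -15], [16, -15]]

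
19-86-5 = -72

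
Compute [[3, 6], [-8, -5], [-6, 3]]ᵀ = [[3, -8, -6], [6, -5, 3]]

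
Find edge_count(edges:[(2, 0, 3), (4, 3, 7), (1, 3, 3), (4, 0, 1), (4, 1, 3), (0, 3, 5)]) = 6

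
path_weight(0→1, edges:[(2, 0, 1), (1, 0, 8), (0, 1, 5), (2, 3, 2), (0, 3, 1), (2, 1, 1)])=w(0→1)=5
= 5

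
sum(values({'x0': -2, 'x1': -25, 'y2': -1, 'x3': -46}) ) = (-2) + (-25) + (-1) + (-46)
= -74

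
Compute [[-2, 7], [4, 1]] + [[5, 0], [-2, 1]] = [[3, 7], [2, 2]]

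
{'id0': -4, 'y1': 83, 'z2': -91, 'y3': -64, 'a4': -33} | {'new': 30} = {'id0': -4, 'y1': 83, 'z2': -91, 'y3': -64, 'a4': -33, 'new': 30}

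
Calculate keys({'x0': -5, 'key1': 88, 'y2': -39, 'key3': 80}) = ['x0', 'key1', 'y2', 'key3']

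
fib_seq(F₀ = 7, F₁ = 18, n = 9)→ F_2 = F_1 + F_0 = 25
F_3 = F_2 + F_1 = 43
F_4 = F_3 + F_2 = 68
...
= [7, 18, 25, 43, 68, 111, 179, 290, 469]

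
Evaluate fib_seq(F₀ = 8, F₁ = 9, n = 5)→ F_2 = F_1 + F_0 = 17
F_3 = F_2 + F_1 = 26
F_4 = F_3 + F_2 = 43
= [8, 9, 17, 26, 43]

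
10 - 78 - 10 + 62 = -16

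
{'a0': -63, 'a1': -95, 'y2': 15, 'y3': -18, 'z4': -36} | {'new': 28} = {'a0': -63, 'a1': -95, 'y2': 15, 'y3': -18, 'z4': -36, 'new': 28}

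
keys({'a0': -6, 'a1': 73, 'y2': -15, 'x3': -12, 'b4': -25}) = ['a0', 'a1', 'y2', 'x3', 'b4']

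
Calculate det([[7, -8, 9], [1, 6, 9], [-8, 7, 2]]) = 730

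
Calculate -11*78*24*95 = -1956240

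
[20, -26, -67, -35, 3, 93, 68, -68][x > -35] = [20, -26, 3, 93, 68]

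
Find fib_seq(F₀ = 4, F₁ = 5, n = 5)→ F_2 = F_1 + F_0 = 9
F_3 = F_2 + F_1 = 14
F_4 = F_3 + F_2 = 23
= [4, 5, 9, 14, 23]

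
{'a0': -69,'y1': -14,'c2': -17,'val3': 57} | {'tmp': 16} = {'a0': -69, 'y1': -14, 'c2': -17, 'val3': 57, 'tmp': 16}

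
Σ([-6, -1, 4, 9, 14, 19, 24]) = (-6) + (-1) + 4 + 9 + 14 + 19 + 24
= 63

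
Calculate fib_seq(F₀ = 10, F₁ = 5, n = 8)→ [10, 5, 15, 20, 35, 55, 90, 145]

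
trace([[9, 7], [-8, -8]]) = diagonal: 9 + (-8)
= 1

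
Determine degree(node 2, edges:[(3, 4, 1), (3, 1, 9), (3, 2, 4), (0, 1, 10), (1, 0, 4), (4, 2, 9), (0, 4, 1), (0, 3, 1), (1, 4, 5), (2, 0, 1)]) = incident: (3,2), (4,2), (2,0)
= 3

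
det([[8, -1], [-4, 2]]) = 12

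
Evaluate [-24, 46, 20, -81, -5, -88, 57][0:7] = [-24, 46, 20, -81, -5, -88, 57]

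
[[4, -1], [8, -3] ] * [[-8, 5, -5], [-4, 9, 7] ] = C[0][0] = (4)*(-8) + (-1)*(-4) = -28
C[0][1] = (4)*(5) + (-1)*(9) = 11
C[0][2] = (4)*(-5) + (-1)*(7) = -27
C[1][0] = (8)*(-8) + (-3)*(-4) = -52
C[1][1] = (8)*(5) + (-3)*(9) = 13
C[1][2] = (8)*(-5) + (-3)*(7) = -61
= [[-28, 11, -27], [-52, 13, -61]]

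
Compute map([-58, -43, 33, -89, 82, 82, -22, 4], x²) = [3364, 1849, 1089, 7921, 6724, 6724, 484, 16]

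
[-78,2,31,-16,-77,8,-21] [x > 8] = [31]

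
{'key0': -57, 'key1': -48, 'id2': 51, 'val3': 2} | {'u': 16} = {'key0': -57, 'key1': -48, 'id2': 51, 'val3': 2, 'u': 16}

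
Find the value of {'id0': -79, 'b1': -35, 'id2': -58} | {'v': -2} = {'id0': -79, 'b1': -35, 'id2': -58, 'v': -2}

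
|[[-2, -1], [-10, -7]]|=(-2)*(-7) - (-1)*(-10)
= 4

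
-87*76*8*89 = -4707744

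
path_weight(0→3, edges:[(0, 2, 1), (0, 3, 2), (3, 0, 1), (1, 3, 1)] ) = w(0→3)=2
= 2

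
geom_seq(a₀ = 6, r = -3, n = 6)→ a_0 = 6*(-3)^0 = 6
a_1 = 6*(-3)^1 = -18
a_2 = 6*(-3)^2 = 54
...
= [6, -18, 54, -162, 486, -1458]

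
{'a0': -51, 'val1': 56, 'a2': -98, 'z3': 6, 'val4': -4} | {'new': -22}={'a0': -51, 'val1': 56, 'a2': -98, 'z3': 6, 'val4': -4, 'new': -22}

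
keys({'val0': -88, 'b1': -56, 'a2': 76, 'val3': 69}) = ['val0', 'b1', 'a2', 'val3']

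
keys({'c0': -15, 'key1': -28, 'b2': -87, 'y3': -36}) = ['c0', 'key1', 'b2', 'y3']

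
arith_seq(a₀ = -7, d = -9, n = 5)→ a_0 = -7 + 0*-9 = -7
a_1 = -7 + 1*-9 = -16
a_2 = -7 + 2*-9 = -25
...
= [-7, -16, -25, -34, -43]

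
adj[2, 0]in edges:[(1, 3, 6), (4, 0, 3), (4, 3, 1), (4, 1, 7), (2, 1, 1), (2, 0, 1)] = 1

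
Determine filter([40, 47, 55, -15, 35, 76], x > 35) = [40, 47, 55, 76]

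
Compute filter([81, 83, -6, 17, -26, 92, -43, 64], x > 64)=keep x where x > 64: 81✓, 83✓, -6✗, 17✗, -26✗, 92✓, -43✗, 64✗
= [81, 83, 92]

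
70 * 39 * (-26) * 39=-2768220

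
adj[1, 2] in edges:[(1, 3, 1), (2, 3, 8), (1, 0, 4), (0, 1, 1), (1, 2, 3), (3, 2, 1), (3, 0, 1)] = 3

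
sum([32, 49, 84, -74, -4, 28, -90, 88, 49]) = 32 + 49 + 84 + (-74) + (-4) + 28 + (-90) + 88 + 49
= 162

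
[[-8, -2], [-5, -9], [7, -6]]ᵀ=[[-8, -5, 7], [-2, -9, -6]]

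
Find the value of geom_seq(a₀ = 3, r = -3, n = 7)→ a_0 = 3*(-3)^0 = 3
a_1 = 3*(-3)^1 = -9
a_2 = 3*(-3)^2 = 27
...
= [3, -9, 27, -81, 243, -729, 2187]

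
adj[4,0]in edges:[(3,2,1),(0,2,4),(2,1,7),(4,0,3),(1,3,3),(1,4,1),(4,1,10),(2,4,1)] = 3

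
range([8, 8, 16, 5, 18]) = 13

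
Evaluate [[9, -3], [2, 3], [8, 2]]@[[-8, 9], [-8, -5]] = [[-48, 96], [-40, 3], [-80, 62]]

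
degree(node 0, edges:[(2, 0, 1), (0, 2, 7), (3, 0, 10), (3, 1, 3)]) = incident: (2,0), (0,2), (3,0)
= 3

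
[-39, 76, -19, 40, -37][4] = -37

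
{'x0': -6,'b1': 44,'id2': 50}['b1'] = 44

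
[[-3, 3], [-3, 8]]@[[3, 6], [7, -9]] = C[0][0] = (-3)*(3) + (3)*(7) = 12
C[0][1] = (-3)*(6) + (3)*(-9) = -45
C[1][0] = (-3)*(3) + (8)*(7) = 47
C[1][1] = (-3)*(6) + (8)*(-9) = -90
= [[12, -45], [47, -90]]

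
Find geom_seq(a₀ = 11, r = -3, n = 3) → a_0 = 11*(-3)^0 = 11
a_1 = 11*(-3)^1 = -33
a_2 = 11*(-3)^2 = 99
= [11, -33, 99]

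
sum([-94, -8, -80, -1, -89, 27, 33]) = -212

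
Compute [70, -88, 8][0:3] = [70, -88, 8]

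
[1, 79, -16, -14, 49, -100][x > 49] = keep x where x > 49: 1✗, 79✓, -16✗, -14✗, 49✗, -100✗
= [79]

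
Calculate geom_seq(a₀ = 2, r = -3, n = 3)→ a_0 = 2*(-3)^0 = 2
a_1 = 2*(-3)^1 = -6
a_2 = 2*(-3)^2 = 18
= [2, -6, 18]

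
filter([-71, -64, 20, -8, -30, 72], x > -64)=[20, -8, -30, 72]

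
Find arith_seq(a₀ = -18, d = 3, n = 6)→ a_0 = -18 + 0*3 = -18
a_1 = -18 + 1*3 = -15
a_2 = -18 + 2*3 = -12
...
= [-18, -15, -12, -9, -6, -3]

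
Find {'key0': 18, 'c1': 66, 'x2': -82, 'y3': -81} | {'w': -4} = {'key0': 18, 'c1': 66, 'x2': -82, 'y3': -81, 'w': -4}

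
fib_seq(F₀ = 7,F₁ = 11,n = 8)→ F_2 = F_1 + F_0 = 18
F_3 = F_2 + F_1 = 29
F_4 = F_3 + F_2 = 47
...
= [7, 11, 18, 29, 47, 76, 123, 199]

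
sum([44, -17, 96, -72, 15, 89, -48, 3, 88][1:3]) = slice → [-17, 96]
(-17) + 96
= 79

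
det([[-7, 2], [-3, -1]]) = 13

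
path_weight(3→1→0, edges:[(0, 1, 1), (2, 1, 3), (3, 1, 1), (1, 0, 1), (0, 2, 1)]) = 2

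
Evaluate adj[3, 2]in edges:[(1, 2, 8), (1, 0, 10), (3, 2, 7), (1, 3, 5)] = 7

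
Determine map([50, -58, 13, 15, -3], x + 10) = [60, -48, 23, 25, 7]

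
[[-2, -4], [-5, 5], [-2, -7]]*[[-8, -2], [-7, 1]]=[[44, 0], [5, 15], [65, -3]]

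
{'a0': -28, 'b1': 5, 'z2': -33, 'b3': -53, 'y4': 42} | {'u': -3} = {'a0': -28, 'b1': 5, 'z2': -33, 'b3': -53, 'y4': 42, 'u': -3}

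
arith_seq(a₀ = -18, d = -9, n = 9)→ a_0 = -18 + 0*-9 = -18
a_1 = -18 + 1*-9 = -27
a_2 = -18 + 2*-9 = -36
...
= [-18, -27, -36, -45, -54, -63, -72, -81, -90]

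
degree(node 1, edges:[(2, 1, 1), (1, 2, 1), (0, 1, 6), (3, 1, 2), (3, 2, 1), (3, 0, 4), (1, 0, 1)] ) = 5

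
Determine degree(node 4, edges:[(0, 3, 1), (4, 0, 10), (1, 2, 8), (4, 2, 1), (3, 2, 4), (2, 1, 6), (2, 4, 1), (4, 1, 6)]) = 4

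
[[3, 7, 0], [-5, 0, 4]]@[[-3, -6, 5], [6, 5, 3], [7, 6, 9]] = C[0][0] = (3)*(-3) + (7)*(6) + (0)*(7) = 33
C[0][1] = (3)*(-6) + (7)*(5) + (0)*(6) = 17
C[0][2] = (3)*(5) + (7)*(3) + (0)*(9) = 36
C[1][0] = (-5)*(-3) + (0)*(6) + (4)*(7) = 43
C[1][1] = (-5)*(-6) + (0)*(5) + (4)*(6) = 54
C[1][2] = (-5)*(5) + (0)*(3) + (4)*(9) = 11
= [[33, 17, 36], [43, 54, 11]]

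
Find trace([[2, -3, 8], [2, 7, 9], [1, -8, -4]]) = 5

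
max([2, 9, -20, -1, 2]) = 9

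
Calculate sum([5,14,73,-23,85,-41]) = 113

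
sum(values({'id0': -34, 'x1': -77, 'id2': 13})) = -98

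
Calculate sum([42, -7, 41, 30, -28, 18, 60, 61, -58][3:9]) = slice → [30, -28, 18, 60, 61, -58]
30 + (-28) + 18 + 60 + 61 + (-58)
= 83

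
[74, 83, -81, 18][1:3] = [83, -81]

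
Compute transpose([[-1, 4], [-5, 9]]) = [[-1, -5], [4, 9]]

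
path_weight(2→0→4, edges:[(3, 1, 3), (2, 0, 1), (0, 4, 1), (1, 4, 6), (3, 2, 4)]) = w(2→0)=1 + w(0→4)=1
= 2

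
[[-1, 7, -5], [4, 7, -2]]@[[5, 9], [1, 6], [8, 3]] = [[-38, 18], [11, 72]]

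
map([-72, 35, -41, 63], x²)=[5184, 1225, 1681, 3969]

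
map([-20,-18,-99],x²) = (-20)²=400, (-18)²=324, (-99)²=9801
= [400, 324, 9801]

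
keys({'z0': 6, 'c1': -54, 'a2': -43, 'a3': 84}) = ['z0', 'c1', 'a2', 'a3']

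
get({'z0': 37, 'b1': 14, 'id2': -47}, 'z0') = 37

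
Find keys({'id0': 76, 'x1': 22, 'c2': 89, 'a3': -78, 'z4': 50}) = ['id0', 'x1', 'c2', 'a3', 'z4']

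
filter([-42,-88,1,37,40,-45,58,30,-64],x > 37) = [40, 58]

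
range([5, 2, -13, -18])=23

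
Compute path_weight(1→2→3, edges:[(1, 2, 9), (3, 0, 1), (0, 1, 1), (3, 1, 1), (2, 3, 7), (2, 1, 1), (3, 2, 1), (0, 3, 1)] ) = 16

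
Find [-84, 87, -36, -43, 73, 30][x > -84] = keep x where x > -84: -84✗, 87✓, -36✓, -43✓, 73✓, 30✓
= [87, -36, -43, 73, 30]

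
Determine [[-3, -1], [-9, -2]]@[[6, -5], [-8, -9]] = C[0][0] = (-3)*(6) + (-1)*(-8) = -10
C[0][1] = (-3)*(-5) + (-1)*(-9) = 24
C[1][0] = (-9)*(6) + (-2)*(-8) = -38
C[1][1] = (-9)*(-5) + (-2)*(-9) = 63
= [[-10, 24], [-38, 63]]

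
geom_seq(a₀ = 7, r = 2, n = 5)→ a_0 = 7*2^0 = 7
a_1 = 7*2^1 = 14
a_2 = 7*2^2 = 28
...
= [7, 14, 28, 56, 112]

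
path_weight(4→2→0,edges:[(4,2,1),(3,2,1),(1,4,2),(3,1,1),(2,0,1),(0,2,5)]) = 2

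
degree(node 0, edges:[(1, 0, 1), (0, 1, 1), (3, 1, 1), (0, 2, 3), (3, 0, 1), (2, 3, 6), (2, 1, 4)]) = incident: (1,0), (0,1), (0,2), (3,0)
= 4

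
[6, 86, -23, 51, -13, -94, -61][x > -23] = keep x where x > -23: 6✓, 86✓, -23✗, 51✓, -13✓, -94✗, -61✗
= [6, 86, 51, -13]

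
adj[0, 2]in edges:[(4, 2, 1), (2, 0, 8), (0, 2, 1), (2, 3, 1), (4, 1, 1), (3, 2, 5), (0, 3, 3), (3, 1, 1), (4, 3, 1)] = 1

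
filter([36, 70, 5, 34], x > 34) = keep x where x > 34: 36✓, 70✓, 5✗, 34✗
= [36, 70]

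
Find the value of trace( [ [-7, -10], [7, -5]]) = diagonal: (-7) + (-5)
= -12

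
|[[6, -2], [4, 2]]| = (6)*(2) - (-2)*(4)
= 20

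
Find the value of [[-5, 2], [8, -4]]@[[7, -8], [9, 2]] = C[0][0] = (-5)*(7) + (2)*(9) = -17
C[0][1] = (-5)*(-8) + (2)*(2) = 44
C[1][0] = (8)*(7) + (-4)*(9) = 20
C[1][1] = (8)*(-8) + (-4)*(2) = -72
= [[-17, 44], [20, -72]]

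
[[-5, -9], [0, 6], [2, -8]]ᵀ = [[-5, 0, 2], [-9, 6, -8]]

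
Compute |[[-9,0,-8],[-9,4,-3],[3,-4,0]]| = -84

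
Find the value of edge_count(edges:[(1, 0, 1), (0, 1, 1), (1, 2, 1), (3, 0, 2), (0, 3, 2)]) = 5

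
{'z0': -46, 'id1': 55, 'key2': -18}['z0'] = -46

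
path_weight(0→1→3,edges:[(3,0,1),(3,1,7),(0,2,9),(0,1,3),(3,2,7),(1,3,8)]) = 11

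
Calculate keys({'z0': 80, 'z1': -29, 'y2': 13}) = ['z0', 'z1', 'y2']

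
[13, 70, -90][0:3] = [13, 70, -90]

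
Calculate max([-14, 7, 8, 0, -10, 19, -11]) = 19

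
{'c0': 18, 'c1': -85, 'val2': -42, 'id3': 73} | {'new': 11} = {'c0': 18, 'c1': -85, 'val2': -42, 'id3': 73, 'new': 11}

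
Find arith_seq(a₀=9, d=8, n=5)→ a_0 = 9 + 0*8 = 9
a_1 = 9 + 1*8 = 17
a_2 = 9 + 2*8 = 25
...
= [9, 17, 25, 33, 41]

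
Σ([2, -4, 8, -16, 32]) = 22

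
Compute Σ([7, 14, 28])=49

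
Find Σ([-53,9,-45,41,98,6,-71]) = -15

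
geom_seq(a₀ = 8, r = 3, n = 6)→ [8, 24, 72, 216, 648, 1944]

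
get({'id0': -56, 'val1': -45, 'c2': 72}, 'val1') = -45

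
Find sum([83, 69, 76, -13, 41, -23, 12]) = 245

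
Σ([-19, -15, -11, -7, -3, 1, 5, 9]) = -40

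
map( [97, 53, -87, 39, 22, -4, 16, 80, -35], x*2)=[194, 106, -174, 78, 44, -8, 32, 160, -70]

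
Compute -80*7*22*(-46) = 566720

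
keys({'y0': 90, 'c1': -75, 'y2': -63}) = ['y0', 'c1', 'y2']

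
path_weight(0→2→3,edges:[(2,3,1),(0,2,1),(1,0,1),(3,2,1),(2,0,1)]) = 2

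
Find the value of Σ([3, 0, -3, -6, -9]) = 3 + 0 + (-3) + (-6) + (-9)
= -15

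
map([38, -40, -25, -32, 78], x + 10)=[48, -30, -15, -22, 88]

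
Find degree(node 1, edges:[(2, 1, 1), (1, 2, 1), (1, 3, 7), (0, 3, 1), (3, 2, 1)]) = 3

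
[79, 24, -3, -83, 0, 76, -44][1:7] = [24, -3, -83, 0, 76, -44]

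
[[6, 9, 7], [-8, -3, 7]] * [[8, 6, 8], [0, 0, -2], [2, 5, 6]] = C[0][0] = (6)*(8) + (9)*(0) + (7)*(2) = 62
C[0][1] = (6)*(6) + (9)*(0) + (7)*(5) = 71
C[0][2] = (6)*(8) + (9)*(-2) + (7)*(6) = 72
C[1][0] = (-8)*(8) + (-3)*(0) + (7)*(2) = -50
C[1][1] = (-8)*(6) + (-3)*(0) + (7)*(5) = -13
C[1][2] = (-8)*(8) + (-3)*(-2) + (7)*(6) = -16
= [[62, 71, 72], [-50, -13, -16]]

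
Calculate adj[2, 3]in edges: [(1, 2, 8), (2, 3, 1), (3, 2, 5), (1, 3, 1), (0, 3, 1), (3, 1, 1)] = 1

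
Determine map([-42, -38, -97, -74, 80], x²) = [1764, 1444, 9409, 5476, 6400]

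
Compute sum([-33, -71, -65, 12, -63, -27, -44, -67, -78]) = -436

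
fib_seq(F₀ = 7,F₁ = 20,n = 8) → F_2 = F_1 + F_0 = 27
F_3 = F_2 + F_1 = 47
F_4 = F_3 + F_2 = 74
...
= [7, 20, 27, 47, 74, 121, 195, 316]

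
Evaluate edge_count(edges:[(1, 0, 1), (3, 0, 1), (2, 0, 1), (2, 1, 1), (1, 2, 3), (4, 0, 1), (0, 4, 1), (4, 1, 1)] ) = 8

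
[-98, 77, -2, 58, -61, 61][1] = 77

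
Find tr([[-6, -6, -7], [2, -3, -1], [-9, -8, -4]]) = diagonal: (-6) + (-3) + (-4)
= -13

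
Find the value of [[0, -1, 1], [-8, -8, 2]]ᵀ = [[0, -8], [-1, -8], [1, 2]]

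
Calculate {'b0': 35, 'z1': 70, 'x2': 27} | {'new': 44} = {'b0': 35, 'z1': 70, 'x2': 27, 'new': 44}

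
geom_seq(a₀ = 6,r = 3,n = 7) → a_0 = 6*3^0 = 6
a_1 = 6*3^1 = 18
a_2 = 6*3^2 = 54
...
= [6, 18, 54, 162, 486, 1458, 4374]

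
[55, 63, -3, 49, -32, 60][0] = 55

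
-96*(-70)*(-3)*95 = -1915200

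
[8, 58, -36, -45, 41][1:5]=[58, -36, -45, 41]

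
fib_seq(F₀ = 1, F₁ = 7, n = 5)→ [1, 7, 8, 15, 23]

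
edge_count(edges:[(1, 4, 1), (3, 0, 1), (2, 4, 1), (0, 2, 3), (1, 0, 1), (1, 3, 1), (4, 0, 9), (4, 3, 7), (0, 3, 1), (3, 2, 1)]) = 10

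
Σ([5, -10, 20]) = 5 + -10 + 20
= 15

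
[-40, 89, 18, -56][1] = 89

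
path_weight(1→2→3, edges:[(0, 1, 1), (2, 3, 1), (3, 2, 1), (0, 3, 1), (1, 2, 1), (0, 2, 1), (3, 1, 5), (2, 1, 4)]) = w(1→2)=1 + w(2→3)=1
= 2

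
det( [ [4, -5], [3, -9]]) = -21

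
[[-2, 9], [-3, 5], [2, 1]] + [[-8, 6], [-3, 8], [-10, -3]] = [[-10, 15], [-6, 13], [-8, -2]]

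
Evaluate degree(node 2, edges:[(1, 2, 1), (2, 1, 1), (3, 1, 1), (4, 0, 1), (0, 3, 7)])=2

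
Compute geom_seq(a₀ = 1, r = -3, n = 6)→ [1, -3, 9, -27, 81, -243]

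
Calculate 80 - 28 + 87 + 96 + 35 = 270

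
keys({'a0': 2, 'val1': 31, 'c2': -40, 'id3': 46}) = ['a0', 'val1', 'c2', 'id3']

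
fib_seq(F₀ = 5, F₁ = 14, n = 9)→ [5, 14, 19, 33, 52, 85, 137, 222, 359]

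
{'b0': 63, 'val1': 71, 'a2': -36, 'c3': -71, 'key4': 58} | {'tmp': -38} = {'b0': 63, 'val1': 71, 'a2': -36, 'c3': -71, 'key4': 58, 'tmp': -38}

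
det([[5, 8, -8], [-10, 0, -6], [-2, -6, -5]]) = -964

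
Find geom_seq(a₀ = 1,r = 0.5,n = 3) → a_0 = 1*0.5^0 = 1.0
a_1 = 1*0.5^1 = 0.5
a_2 = 1*0.5^2 = 0.25
= [1.0, 0.5, 0.25]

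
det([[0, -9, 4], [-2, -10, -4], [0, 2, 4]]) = -88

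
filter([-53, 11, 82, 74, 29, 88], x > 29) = [82, 74, 88]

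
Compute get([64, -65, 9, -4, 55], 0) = 64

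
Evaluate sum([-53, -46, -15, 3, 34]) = (-53) + (-46) + (-15) + 3 + 34
= -77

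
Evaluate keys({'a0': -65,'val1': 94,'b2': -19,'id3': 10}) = ['a0', 'val1', 'b2', 'id3']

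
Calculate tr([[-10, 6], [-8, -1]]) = diagonal: (-10) + (-1)
= -11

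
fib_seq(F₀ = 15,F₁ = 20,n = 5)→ F_2 = F_1 + F_0 = 35
F_3 = F_2 + F_1 = 55
F_4 = F_3 + F_2 = 90
= [15, 20, 35, 55, 90]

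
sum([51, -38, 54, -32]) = 51 + (-38) + 54 + (-32)
= 35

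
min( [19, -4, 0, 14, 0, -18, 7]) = -18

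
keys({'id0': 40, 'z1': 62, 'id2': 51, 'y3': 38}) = ['id0', 'z1', 'id2', 'y3']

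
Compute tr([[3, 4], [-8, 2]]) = diagonal: 3 + 2
= 5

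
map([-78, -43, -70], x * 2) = -78*2=-156, -43*2=-86, -70*2=-140
= [-156, -86, -140]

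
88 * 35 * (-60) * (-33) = 6098400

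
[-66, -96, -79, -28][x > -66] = [-28]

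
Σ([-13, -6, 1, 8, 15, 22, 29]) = (-13) + (-6) + 1 + 8 + 15 + 22 + 29
= 56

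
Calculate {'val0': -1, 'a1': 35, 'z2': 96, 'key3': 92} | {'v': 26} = {'val0': -1, 'a1': 35, 'z2': 96, 'key3': 92, 'v': 26}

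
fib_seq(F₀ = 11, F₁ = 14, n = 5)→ F_2 = F_1 + F_0 = 25
F_3 = F_2 + F_1 = 39
F_4 = F_3 + F_2 = 64
= [11, 14, 25, 39, 64]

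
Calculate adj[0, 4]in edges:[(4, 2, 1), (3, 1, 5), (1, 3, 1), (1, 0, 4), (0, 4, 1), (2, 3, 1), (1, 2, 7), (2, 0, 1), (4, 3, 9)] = 1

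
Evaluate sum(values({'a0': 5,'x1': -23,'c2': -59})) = 5 + (-23) + (-59)
= -77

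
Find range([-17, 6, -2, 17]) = 34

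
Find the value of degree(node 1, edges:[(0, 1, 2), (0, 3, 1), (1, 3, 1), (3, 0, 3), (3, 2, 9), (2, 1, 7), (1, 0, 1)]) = incident: (0,1), (1,3), (2,1), (1,0)
= 4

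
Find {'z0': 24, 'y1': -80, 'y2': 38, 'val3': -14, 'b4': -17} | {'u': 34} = {'z0': 24, 'y1': -80, 'y2': 38, 'val3': -14, 'b4': -17, 'u': 34}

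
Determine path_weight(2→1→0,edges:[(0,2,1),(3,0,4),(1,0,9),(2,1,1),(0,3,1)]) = w(2→1)=1 + w(1→0)=9
= 10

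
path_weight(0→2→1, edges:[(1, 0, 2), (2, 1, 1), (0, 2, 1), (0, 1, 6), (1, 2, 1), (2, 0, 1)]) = 2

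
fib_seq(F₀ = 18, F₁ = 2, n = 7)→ [18, 2, 20, 22, 42, 64, 106]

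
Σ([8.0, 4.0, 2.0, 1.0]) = 8.0 + 4.0 + 2.0 + 1.0
= 15.0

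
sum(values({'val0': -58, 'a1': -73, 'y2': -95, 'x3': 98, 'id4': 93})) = (-58) + (-73) + (-95) + 98 + 93
= -35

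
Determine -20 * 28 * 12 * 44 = -295680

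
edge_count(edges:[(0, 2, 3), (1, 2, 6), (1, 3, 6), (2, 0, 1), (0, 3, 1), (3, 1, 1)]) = 6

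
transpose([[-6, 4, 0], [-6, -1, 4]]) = [[-6, -6], [4, -1], [0, 4]]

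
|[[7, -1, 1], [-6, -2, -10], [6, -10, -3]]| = (1)*(7)*det([[-2, -10], [-10, -3]]) + (-1)*(-1)*det([[-6, -10], [6, -3]]) + (1)*(1)*det([[-6, -2], [6, -10]])
= -658 + 78 + 72
= -508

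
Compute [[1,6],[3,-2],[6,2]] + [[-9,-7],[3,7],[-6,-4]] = [[-8, -1], [6, 5], [0, -2]]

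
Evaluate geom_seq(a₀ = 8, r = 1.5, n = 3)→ a_0 = 8*1.5^0 = 8.0
a_1 = 8*1.5^1 = 12.0
a_2 = 8*1.5^2 = 18.0
= [8.0, 12.0, 18.0]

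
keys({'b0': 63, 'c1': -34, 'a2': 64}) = ['b0', 'c1', 'a2']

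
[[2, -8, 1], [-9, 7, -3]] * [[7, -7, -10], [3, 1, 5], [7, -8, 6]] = C[0][0] = (2)*(7) + (-8)*(3) + (1)*(7) = -3
C[0][1] = (2)*(-7) + (-8)*(1) + (1)*(-8) = -30
C[0][2] = (2)*(-10) + (-8)*(5) + (1)*(6) = -54
C[1][0] = (-9)*(7) + (7)*(3) + (-3)*(7) = -63
C[1][1] = (-9)*(-7) + (7)*(1) + (-3)*(-8) = 94
C[1][2] = (-9)*(-10) + (7)*(5) + (-3)*(6) = 107
= [[-3, -30, -54], [-63, 94, 107]]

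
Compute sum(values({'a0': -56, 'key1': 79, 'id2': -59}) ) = (-56) + 79 + (-59)
= -36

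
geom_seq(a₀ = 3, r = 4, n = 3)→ a_0 = 3*4^0 = 3
a_1 = 3*4^1 = 12
a_2 = 3*4^2 = 48
= [3, 12, 48]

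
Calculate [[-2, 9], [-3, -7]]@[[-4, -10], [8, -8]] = C[0][0] = (-2)*(-4) + (9)*(8) = 80
C[0][1] = (-2)*(-10) + (9)*(-8) = -52
C[1][0] = (-3)*(-4) + (-7)*(8) = -44
C[1][1] = (-3)*(-10) + (-7)*(-8) = 86
= [[80, -52], [-44, 86]]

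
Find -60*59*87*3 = -923940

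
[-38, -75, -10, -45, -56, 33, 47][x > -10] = [33, 47]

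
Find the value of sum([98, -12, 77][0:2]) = 86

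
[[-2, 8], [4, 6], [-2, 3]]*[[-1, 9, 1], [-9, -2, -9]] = C[0][0] = (-2)*(-1) + (8)*(-9) = -70
C[0][1] = (-2)*(9) + (8)*(-2) = -34
C[0][2] = (-2)*(1) + (8)*(-9) = -74
C[1][0] = (4)*(-1) + (6)*(-9) = -58
C[1][1] = (4)*(9) + (6)*(-2) = 24
C[1][2] = (4)*(1) + (6)*(-9) = -50
... (3 more cells)
= [[-70, -34, -74], [-58, 24, -50], [-25, -24, -29]]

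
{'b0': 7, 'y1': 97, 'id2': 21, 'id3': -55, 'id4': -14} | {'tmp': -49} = {'b0': 7, 'y1': 97, 'id2': 21, 'id3': -55, 'id4': -14, 'tmp': -49}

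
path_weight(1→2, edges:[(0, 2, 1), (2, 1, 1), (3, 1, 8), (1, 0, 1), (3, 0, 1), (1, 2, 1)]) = w(1→2)=1
= 1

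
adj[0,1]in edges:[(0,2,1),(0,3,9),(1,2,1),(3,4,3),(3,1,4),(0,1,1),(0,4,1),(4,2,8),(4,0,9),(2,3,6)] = 1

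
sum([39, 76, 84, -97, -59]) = 43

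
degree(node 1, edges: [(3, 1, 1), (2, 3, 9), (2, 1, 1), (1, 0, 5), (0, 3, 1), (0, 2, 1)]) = incident: (3,1), (2,1), (1,0)
= 3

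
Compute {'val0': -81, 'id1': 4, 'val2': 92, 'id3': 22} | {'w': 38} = {'val0': -81, 'id1': 4, 'val2': 92, 'id3': 22, 'w': 38}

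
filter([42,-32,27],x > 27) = keep x where x > 27: 42✓, -32✗, 27✗
= [42]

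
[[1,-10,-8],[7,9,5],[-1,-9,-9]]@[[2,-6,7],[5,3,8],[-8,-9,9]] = [[16, 36, -145], [19, -60, 166], [25, 60, -160]]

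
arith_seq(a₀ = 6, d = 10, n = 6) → [6, 16, 26, 36, 46, 56]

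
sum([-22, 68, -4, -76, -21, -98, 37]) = (-22) + 68 + (-4) + (-76) + (-21) + (-98) + 37
= -116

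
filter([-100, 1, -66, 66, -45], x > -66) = keep x where x > -66: -100✗, 1✓, -66✗, 66✓, -45✓
= [1, 66, -45]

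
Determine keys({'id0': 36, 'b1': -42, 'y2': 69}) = ['id0', 'b1', 'y2']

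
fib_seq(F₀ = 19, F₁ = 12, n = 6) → F_2 = F_1 + F_0 = 31
F_3 = F_2 + F_1 = 43
F_4 = F_3 + F_2 = 74
...
= [19, 12, 31, 43, 74, 117]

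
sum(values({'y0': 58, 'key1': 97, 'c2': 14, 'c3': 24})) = 58 + 97 + 14 + 24
= 193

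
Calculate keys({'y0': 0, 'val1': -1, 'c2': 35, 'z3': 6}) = ['y0', 'val1', 'c2', 'z3']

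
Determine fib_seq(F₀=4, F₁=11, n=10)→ [4, 11, 15, 26, 41, 67, 108, 175, 283, 458]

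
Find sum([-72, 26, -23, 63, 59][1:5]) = slice → [26, -23, 63, 59]
26 + (-23) + 63 + 59
= 125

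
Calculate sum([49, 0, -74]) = 49 + 0 + (-74)
= -25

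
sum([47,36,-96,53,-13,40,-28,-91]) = -52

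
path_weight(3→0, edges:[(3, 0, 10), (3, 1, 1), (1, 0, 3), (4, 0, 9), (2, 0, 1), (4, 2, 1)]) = 10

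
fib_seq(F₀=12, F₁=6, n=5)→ [12, 6, 18, 24, 42]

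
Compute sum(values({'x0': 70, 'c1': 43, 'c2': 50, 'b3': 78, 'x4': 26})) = 267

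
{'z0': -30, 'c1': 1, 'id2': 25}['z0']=-30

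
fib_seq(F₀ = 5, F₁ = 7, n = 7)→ F_2 = F_1 + F_0 = 12
F_3 = F_2 + F_1 = 19
F_4 = F_3 + F_2 = 31
...
= [5, 7, 12, 19, 31, 50, 81]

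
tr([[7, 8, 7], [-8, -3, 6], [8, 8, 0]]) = diagonal: 7 + (-3) + 0
= 4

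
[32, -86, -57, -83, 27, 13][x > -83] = keep x where x > -83: 32✓, -86✗, -57✓, -83✗, 27✓, 13✓
= [32, -57, 27, 13]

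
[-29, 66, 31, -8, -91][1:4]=[66, 31, -8]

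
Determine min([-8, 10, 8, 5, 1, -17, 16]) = -17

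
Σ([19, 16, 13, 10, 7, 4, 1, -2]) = 19 + 16 + 13 + 10 + 7 + 4 + 1 + (-2)
= 68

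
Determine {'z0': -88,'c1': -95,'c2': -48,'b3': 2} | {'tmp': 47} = {'z0': -88, 'c1': -95, 'c2': -48, 'b3': 2, 'tmp': 47}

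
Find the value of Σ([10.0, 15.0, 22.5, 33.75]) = 10.0 + 15.0 + 22.5 + 33.75
= 81.25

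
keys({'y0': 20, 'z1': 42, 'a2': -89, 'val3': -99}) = ['y0', 'z1', 'a2', 'val3']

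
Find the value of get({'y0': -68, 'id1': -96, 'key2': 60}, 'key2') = 60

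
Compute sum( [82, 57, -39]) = 100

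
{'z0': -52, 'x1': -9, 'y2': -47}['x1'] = -9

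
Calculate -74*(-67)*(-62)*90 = -27665640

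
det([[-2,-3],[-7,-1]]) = -19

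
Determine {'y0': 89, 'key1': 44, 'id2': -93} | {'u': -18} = {'y0': 89, 'key1': 44, 'id2': -93, 'u': -18}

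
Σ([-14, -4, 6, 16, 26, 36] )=66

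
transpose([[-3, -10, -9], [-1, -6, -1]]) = [[-3, -1], [-10, -6], [-9, -1]]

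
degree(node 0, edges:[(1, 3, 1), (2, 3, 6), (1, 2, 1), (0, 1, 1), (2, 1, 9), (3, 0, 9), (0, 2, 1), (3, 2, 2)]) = incident: (0,1), (3,0), (0,2)
= 3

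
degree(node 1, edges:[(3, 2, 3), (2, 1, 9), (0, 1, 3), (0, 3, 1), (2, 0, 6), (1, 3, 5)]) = 3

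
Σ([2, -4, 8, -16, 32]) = 22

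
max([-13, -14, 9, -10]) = 9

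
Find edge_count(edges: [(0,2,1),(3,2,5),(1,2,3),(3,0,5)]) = 4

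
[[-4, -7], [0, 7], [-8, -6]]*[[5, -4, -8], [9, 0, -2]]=[[-83, 16, 46], [63, 0, -14], [-94, 32, 76]]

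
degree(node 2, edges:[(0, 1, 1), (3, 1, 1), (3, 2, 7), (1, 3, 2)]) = 1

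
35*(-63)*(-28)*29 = 1790460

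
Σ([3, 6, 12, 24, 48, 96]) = 3 + 6 + 12 + 24 + 48 + 96
= 189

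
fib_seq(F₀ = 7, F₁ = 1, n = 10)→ F_2 = F_1 + F_0 = 8
F_3 = F_2 + F_1 = 9
F_4 = F_3 + F_2 = 17
...
= [7, 1, 8, 9, 17, 26, 43, 69, 112, 181]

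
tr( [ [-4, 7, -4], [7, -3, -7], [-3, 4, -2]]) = diagonal: (-4) + (-3) + (-2)
= -9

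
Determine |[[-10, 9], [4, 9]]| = (-10)*(9) - (9)*(4)
= -126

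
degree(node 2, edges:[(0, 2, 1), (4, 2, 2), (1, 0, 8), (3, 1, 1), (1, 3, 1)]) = incident: (0,2), (4,2)
= 2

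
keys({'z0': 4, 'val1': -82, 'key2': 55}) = ['z0', 'val1', 'key2']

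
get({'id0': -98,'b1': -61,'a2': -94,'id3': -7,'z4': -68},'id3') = -7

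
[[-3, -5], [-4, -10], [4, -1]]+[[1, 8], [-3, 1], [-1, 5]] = [[-2, 3], [-7, -9], [3, 4]]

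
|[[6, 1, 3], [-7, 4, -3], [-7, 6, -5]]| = (1)*(6)*det([[4, -3], [6, -5]]) + (-1)*(1)*det([[-7, -3], [-7, -5]]) + (1)*(3)*det([[-7, 4], [-7, 6]])
= -12 + -14 + -42
= -68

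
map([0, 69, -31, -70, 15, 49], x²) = [0, 4761, 961, 4900, 225, 2401]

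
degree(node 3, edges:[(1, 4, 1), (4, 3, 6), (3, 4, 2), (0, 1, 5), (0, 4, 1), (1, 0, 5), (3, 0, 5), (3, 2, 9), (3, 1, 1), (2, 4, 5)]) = incident: (4,3), (3,4), (3,0), (3,2), (3,1)
= 5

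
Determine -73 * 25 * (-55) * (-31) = -3111625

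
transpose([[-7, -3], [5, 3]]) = [[-7, 5], [-3, 3]]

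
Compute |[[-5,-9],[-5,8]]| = (-5)*(8) - (-9)*(-5)
= -85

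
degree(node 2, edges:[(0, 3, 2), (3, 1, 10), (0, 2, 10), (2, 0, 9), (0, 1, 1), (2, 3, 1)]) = incident: (0,2), (2,0), (2,3)
= 3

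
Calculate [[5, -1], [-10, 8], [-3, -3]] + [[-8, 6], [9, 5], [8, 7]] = [[-3, 5], [-1, 13], [5, 4]]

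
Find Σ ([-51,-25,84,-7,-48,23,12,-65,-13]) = -90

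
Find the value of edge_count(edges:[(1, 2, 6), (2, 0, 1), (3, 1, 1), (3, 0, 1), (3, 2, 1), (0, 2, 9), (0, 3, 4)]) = 7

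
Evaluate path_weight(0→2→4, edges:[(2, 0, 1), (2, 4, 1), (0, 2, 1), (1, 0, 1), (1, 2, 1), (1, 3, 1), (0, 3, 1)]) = w(0→2)=1 + w(2→4)=1
= 2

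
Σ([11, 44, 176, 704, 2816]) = 3751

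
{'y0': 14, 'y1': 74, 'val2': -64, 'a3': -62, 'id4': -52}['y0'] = 14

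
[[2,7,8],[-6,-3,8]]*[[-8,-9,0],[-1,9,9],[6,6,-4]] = C[0][0] = (2)*(-8) + (7)*(-1) + (8)*(6) = 25
C[0][1] = (2)*(-9) + (7)*(9) + (8)*(6) = 93
C[0][2] = (2)*(0) + (7)*(9) + (8)*(-4) = 31
C[1][0] = (-6)*(-8) + (-3)*(-1) + (8)*(6) = 99
C[1][1] = (-6)*(-9) + (-3)*(9) + (8)*(6) = 75
C[1][2] = (-6)*(0) + (-3)*(9) + (8)*(-4) = -59
= [[25, 93, 31], [99, 75, -59]]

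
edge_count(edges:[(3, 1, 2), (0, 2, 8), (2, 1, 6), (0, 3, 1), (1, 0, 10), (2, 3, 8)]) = 6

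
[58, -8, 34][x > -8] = keep x where x > -8: 58✓, -8✗, 34✓
= [58, 34]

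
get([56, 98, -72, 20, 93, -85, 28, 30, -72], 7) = 30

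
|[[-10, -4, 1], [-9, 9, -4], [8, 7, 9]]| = (1)*(-10)*det([[9, -4], [7, 9]]) + (-1)*(-4)*det([[-9, -4], [8, 9]]) + (1)*(1)*det([[-9, 9], [8, 7]])
= -1090 + -196 + -135
= -1421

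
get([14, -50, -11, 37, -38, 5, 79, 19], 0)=14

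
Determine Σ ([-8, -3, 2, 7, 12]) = (-8) + (-3) + 2 + 7 + 12
= 10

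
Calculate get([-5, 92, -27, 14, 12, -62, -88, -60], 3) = 14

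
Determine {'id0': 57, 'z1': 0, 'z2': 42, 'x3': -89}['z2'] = 42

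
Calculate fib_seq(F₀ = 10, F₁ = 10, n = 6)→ [10, 10, 20, 30, 50, 80]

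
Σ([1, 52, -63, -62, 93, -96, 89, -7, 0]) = 7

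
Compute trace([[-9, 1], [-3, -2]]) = -11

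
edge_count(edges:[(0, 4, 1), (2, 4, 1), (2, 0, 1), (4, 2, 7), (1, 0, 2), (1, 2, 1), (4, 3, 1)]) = 7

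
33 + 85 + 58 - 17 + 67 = 226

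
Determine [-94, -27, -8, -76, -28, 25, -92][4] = -28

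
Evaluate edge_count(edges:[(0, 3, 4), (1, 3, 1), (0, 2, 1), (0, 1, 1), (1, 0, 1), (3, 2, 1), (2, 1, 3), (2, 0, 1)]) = 8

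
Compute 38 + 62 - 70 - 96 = -66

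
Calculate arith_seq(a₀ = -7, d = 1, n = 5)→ [-7, -6, -5, -4, -3]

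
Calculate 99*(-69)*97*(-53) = 35118171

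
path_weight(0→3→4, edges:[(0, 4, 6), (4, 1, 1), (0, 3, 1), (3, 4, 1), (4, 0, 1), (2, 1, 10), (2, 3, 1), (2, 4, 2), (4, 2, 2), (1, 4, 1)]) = w(0→3)=1 + w(3→4)=1
= 2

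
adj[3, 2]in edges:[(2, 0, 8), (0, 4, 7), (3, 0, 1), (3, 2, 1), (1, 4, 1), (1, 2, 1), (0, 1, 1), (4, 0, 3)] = 1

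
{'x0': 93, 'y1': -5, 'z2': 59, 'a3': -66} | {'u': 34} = {'x0': 93, 'y1': -5, 'z2': 59, 'a3': -66, 'u': 34}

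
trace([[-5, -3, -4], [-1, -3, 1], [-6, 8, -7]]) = diagonal: (-5) + (-3) + (-7)
= -15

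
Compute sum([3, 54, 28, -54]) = 31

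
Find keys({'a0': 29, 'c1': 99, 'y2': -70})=['a0', 'c1', 'y2']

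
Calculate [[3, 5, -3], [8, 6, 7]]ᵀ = [[3, 8], [5, 6], [-3, 7]]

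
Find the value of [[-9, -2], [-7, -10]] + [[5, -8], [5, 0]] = [[-4, -10], [-2, -10]]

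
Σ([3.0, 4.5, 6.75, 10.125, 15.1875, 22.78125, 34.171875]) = 3.0 + 4.5 + 6.75 + 10.125 + 15.1875 + 22.78125 + 34.171875
= 96.515625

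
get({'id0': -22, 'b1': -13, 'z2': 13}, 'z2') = 13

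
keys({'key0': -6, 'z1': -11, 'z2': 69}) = ['key0', 'z1', 'z2']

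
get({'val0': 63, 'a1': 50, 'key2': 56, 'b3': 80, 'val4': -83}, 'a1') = 50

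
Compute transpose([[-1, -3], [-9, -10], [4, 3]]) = [[-1, -9, 4], [-3, -10, 3]]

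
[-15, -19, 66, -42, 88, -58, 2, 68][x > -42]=keep x where x > -42: -15✓, -19✓, 66✓, -42✗, 88✓, -58✗, 2✓, 68✓
= [-15, -19, 66, 88, 2, 68]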